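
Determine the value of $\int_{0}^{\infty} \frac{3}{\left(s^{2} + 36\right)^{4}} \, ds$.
$\frac{5 \pi}{2985984}$

Begin with the known result
$$J(a) = \int_{0}^{\infty} \frac{3}{a^{2} + s^{2}} \, ds = \frac{3 \pi}{2 a}.$$

Differentiating under the integral sign with respect to $a$,
$$\frac{dJ}{da} = \int_{0}^{\infty} - \frac{6 a}{\left(a^{2} + s^{2}\right)^{2}} \, ds = - \frac{3 \pi}{2 a^{2}},$$
so $\int_{0}^{\infty} \frac{3}{\left(a^{2} + s^{2}\right)^{2}} \, ds = \frac{3 \pi}{4 a^{3}}$.

Repeating — each differentiation of $1/(s^2+a^2)^j$ produces $-2ja/(s^2+a^2)^{j+1}$ — and dividing through by $-2ja$ at each step yields, after $3$ differentiations in total,
$$\int_{0}^{\infty} \frac{3}{\left(a^{2} + s^{2}\right)^{4}} \, ds = \frac{15 \pi}{32 a^{7}}.$$

Setting $a = 6$:
$$I = \frac{5 \pi}{2985984}.$$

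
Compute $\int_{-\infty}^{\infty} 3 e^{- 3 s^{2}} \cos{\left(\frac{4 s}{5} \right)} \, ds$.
$\frac{\sqrt{3} \sqrt{\pi}}{e^{\frac{4}{75}}}$

Treat the cosine frequency as a parameter and define $I(b) = \int_{-\infty}^{\infty} 3 e^{- 3 s^{2}} \cos{\left(b s \right)} \, ds$.

Differentiating under the integral sign,
$$I'(b) = \int_{-\infty}^{\infty} - 3 s e^{- 3 s^{2}} \sin{\left(b s \right)} \, ds.$$

Integrate $\int_{-\infty}^{\infty} s \sin(b s)\, e^{- 3 s^{2}}\, ds$ by parts with $u = \sin(b s)$ and $dv = s\, e^{- 3 s^{2}}\, ds$, giving $v = - \frac{e^{- 3 s^{2}}}{6}$. The boundary term vanishes and
$$\int_{-\infty}^{\infty} s \sin(b s)\, e^{- 3 s^{2}}\, ds = \frac{b}{6} \int_{-\infty}^{\infty} \cos(b s)\, e^{- 3 s^{2}}\, ds,$$
so $I'(b) = - \frac{b}{6}\, I(b)$.

This is a separable first-order ODE; solving with the initial condition $I(0) = \int_{-\infty}^{\infty} 3 e^{- 3 s^{2}}\,ds = \sqrt{3} \sqrt{\pi}$ gives
$$I(b) = \sqrt{3} \sqrt{\pi} e^{- \frac{b^{2}}{12}}.$$

Setting $b = \frac{4}{5}$:
$$I = \frac{\sqrt{3} \sqrt{\pi}}{e^{\frac{4}{75}}}.$$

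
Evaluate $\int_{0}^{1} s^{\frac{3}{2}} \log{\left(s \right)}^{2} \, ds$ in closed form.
$\frac{16}{125}$

Start from the elementary integral
$$J(a) = \int_{0}^{1} s^{a} \, ds = \frac{1}{a + 1}.$$

Differentiating under the integral sign brings down a factor of $\ln s$:
$$\frac{dJ}{da} = \int_{0}^{1} s^{a} \log{\left(s \right)} \, ds = - \frac{1}{\left(a + 1\right)^{2}}.$$

Repeating twice in total — each differentiation brings down another $\ln s$ — gives
$$\frac{d^{2}J}{da^{2}} = \int_{0}^{1} s^{a} \log{\left(s \right)}^{2} \, ds = \frac{2}{\left(a + 1\right)^{3}},$$
and the integrand here is exactly the target integrand, so $I = \frac{2}{\left(a + 1\right)^{3}}$.

Setting $a = \frac{3}{2}$:
$$I = \frac{16}{125}.$$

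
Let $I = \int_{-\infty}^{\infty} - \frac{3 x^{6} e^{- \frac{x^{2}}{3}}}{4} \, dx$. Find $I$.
$- \frac{1215 \sqrt{3} \sqrt{\pi}}{32}$

Begin with the known integral
$$J(a) = \int_{-\infty}^{\infty} - \frac{3 e^{- a x^{2}}}{4} \, dx = - \frac{3 \sqrt{\pi}}{4 \sqrt{a}}.$$

Differentiating under the integral sign brings down a factor of $(-x^2)$:
$$\frac{dJ}{da} = \int_{-\infty}^{\infty} \frac{3 x^{2} e^{- a x^{2}}}{4} \, dx = \frac{3 \sqrt{\pi}}{8 a^{\frac{3}{2}}}.$$

Repeating $3$ times in total — each differentiation brings down another $(-x^2)$ — gives
$$\frac{d^{3}J}{da^{3}} = \int_{-\infty}^{\infty} \frac{3 x^{6} e^{- a x^{2}}}{4} \, dx = \frac{45 \sqrt{\pi}}{32 a^{\frac{7}{2}}},$$
and the integrand here is $(-1)^{3}$ times the target integrand, so $I = (-1)^{3}\,\frac{d^{3}J}{da^{3}} = - \frac{45 \sqrt{\pi}}{32 a^{\frac{7}{2}}}$.

Setting $a = \frac{1}{3}$:
$$I = - \frac{1215 \sqrt{3} \sqrt{\pi}}{32}.$$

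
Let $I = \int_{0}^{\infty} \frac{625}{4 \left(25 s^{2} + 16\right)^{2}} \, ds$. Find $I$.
$\frac{125 \pi}{1024}$

Start from the standard arctangent integral
$$J(a) = \int_{0}^{\infty} \frac{1}{4 \left(a^{2} + s^{2}\right)} \, ds = \frac{\pi}{8 a}.$$

Differentiating under the integral sign with respect to $a$,
$$\frac{dJ}{da} = \int_{0}^{\infty} - \frac{a}{2 \left(a^{2} + s^{2}\right)^{2}} \, ds = - \frac{\pi}{8 a^{2}},$$
so $\int_{0}^{\infty} \frac{1}{4 \left(a^{2} + s^{2}\right)^{2}} \, ds = \frac{\pi}{16 a^{3}}$.

Setting $a = \frac{4}{5}$:
$$I = \frac{125 \pi}{1024}.$$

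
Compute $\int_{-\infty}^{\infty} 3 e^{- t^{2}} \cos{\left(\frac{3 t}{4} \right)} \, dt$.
$\frac{3 \sqrt{\pi}}{e^{\frac{9}{64}}}$

Let $b$ denote the cosine frequency and define $I(b) = \int_{-\infty}^{\infty} 3 e^{- t^{2}} \cos{\left(b t \right)} \, dt$.

Differentiating under the integral sign,
$$I'(b) = \int_{-\infty}^{\infty} - 3 t e^{- t^{2}} \sin{\left(b t \right)} \, dt.$$

Integrate $\int_{-\infty}^{\infty} t \sin(b t)\, e^{- t^{2}}\, dt$ by parts with $u = \sin(b t)$ and $dv = t\, e^{- t^{2}}\, dt$, giving $v = - \frac{e^{- t^{2}}}{2}$. The boundary term vanishes and
$$\int_{-\infty}^{\infty} t \sin(b t)\, e^{- t^{2}}\, dt = \frac{b}{2} \int_{-\infty}^{\infty} \cos(b t)\, e^{- t^{2}}\, dt,$$
so $I'(b) = - \frac{b}{2}\, I(b)$.

This is a separable first-order ODE; solving with the initial condition $I(0) = \int_{-\infty}^{\infty} 3 e^{- t^{2}}\,dt = 3 \sqrt{\pi}$ gives
$$I(b) = 3 \sqrt{\pi} e^{- \frac{b^{2}}{4}}.$$

Setting $b = \frac{3}{4}$:
$$I = \frac{3 \sqrt{\pi}}{e^{\frac{9}{64}}}.$$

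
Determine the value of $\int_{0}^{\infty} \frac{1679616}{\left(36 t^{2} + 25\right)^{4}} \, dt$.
$\frac{8748 \pi}{15625}$

Begin with the known result
$$J(a) = \int_{0}^{\infty} \frac{1}{a^{2} + t^{2}} \, dt = \frac{\pi}{2 a}.$$

Differentiating under the integral sign with respect to $a$,
$$\frac{dJ}{da} = \int_{0}^{\infty} - \frac{2 a}{\left(a^{2} + t^{2}\right)^{2}} \, dt = - \frac{\pi}{2 a^{2}},$$
so $\int_{0}^{\infty} \frac{1}{\left(a^{2} + t^{2}\right)^{2}} \, dt = \frac{\pi}{4 a^{3}}$.

Repeating — each differentiation of $1/(t^2+a^2)^j$ produces $-2ja/(t^2+a^2)^{j+1}$ — and dividing through by $-2ja$ at each step yields, after $3$ differentiations in total,
$$\int_{0}^{\infty} \frac{1}{\left(a^{2} + t^{2}\right)^{4}} \, dt = \frac{5 \pi}{32 a^{7}}.$$

Setting $a = \frac{5}{6}$:
$$I = \frac{8748 \pi}{15625}.$$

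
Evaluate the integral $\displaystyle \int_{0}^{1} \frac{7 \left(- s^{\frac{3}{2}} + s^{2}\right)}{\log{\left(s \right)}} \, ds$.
$\log{\left(\frac{279936}{78125} \right)}$

Consider the one-parameter family: let $I(a) = \int_{0}^{1} \frac{7 \left(s^{2} - s^{a}\right)}{\log{\left(s \right)}} \, ds$.

Since $\dfrac{\partial}{\partial a}\,s^{a} = s^{a} \ln s$, the $\ln s$ in the denominator cancels and
$$\frac{dI}{da} = \int_{0}^{1} -7 s^{a} \, ds = -7 \left[\frac{s^{a+1}}{a+1}\right]_0^1 = - \frac{7}{a + 1}.$$

Integrating with respect to $a$ gives $I(a) = \log{\left(\frac{2187}{\left(a + 1\right)^{7}} \right)} + C$.

At $a = 2$ the integrand is identically $0$, so $I(2) = 0$. The closed form gives $0$, hence $C = 0$.

Setting $a = \frac{3}{2}$:
$$I = \log{\left(\frac{279936}{78125} \right)}.$$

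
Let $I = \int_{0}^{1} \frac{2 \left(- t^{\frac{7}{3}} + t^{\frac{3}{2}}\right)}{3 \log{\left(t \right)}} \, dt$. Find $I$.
$\log{\left(\frac{6^{\frac{2}{3}}}{4} \right)}$

Introduce a parameter $a$ in the exponent: let $I(a) = \int_{0}^{1} \frac{2 \left(- t^{\frac{7}{3}} + t^{a}\right)}{3 \log{\left(t \right)}} \, dt$.

Since $\dfrac{\partial}{\partial a}\,t^{a} = t^{a} \ln t$, the $\ln t$ in the denominator cancels and
$$\frac{dI}{da} = \int_{0}^{1} \frac{2}{3} t^{a} \, dt = \frac{2}{3} \left[\frac{t^{a+1}}{a+1}\right]_0^1 = \frac{2}{3 \left(a + 1\right)}.$$

Integrating with respect to $a$ gives $I(a) = \log{\left(\frac{\sqrt[3]{10} \cdot 3^{\frac{2}{3}} \left(a + 1\right)^{\frac{2}{3}}}{10} \right)} + C$.

At $a = \frac{7}{3}$ the integrand is identically $0$, so $I(\frac{7}{3}) = 0$. The closed form gives $0$, hence $C = 0$.

Setting $a = \frac{3}{2}$:
$$I = \log{\left(\frac{6^{\frac{2}{3}}}{4} \right)}.$$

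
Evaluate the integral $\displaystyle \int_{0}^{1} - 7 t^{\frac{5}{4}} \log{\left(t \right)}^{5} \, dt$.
$\frac{1146880}{177147}$

Start from the elementary integral
$$J(a) = \int_{0}^{1} - 7 t^{a} \, dt = - \frac{7}{a + 1}.$$

Differentiating under the integral sign brings down a factor of $\ln t$:
$$\frac{dJ}{da} = \int_{0}^{1} - 7 t^{a} \log{\left(t \right)} \, dt = \frac{7}{\left(a + 1\right)^{2}}.$$

Repeating $5$ times in total — each differentiation brings down another $\ln t$ — gives
$$\frac{d^{5}J}{da^{5}} = \int_{0}^{1} - 7 t^{a} \log{\left(t \right)}^{5} \, dt = \frac{840}{\left(a + 1\right)^{6}},$$
and the integrand here is exactly the target integrand, so $I = \frac{840}{\left(a + 1\right)^{6}}$.

Setting $a = \frac{5}{4}$:
$$I = \frac{1146880}{177147}.$$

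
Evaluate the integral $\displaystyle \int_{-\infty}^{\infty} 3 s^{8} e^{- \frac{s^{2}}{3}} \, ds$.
$\frac{25515 \sqrt{3} \sqrt{\pi}}{16}$

Consider the simpler parametrised integral
$$J(a) = \int_{-\infty}^{\infty} 3 e^{- a s^{2}} \, ds = \frac{3 \sqrt{\pi}}{\sqrt{a}}.$$

Differentiating under the integral sign brings down a factor of $(-s^2)$:
$$\frac{dJ}{da} = \int_{-\infty}^{\infty} - 3 s^{2} e^{- a s^{2}} \, ds = - \frac{3 \sqrt{\pi}}{2 a^{\frac{3}{2}}}.$$

Repeating $4$ times in total — each differentiation brings down another $(-s^2)$ — gives
$$\frac{d^{4}J}{da^{4}} = \int_{-\infty}^{\infty} 3 s^{8} e^{- a s^{2}} \, ds = \frac{315 \sqrt{\pi}}{16 a^{\frac{9}{2}}},$$
and the integrand here is exactly the target integrand, so $I = \frac{315 \sqrt{\pi}}{16 a^{\frac{9}{2}}}$.

Setting $a = \frac{1}{3}$:
$$I = \frac{25515 \sqrt{3} \sqrt{\pi}}{16}.$$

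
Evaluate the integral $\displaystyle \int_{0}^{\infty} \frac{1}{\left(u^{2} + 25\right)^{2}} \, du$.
$\frac{\pi}{500}$

Start from the standard arctangent integral
$$J(a) = \int_{0}^{\infty} \frac{1}{a^{2} + u^{2}} \, du = \frac{\pi}{2 a}.$$

Differentiating under the integral sign with respect to $a$,
$$\frac{dJ}{da} = \int_{0}^{\infty} - \frac{2 a}{\left(a^{2} + u^{2}\right)^{2}} \, du = - \frac{\pi}{2 a^{2}},$$
so $\int_{0}^{\infty} \frac{1}{\left(a^{2} + u^{2}\right)^{2}} \, du = \frac{\pi}{4 a^{3}}$.

Setting $a = 5$:
$$I = \frac{\pi}{500}.$$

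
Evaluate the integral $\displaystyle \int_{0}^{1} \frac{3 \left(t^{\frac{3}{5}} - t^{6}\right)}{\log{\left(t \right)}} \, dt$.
$\log{\left(\frac{512}{42875} \right)}$

Introduce a parameter $a$ in the exponent: let $I(a) = \int_{0}^{1} \frac{3 \left(- t^{6} + t^{a}\right)}{\log{\left(t \right)}} \, dt$.

Since $\dfrac{\partial}{\partial a}\,t^{a} = t^{a} \ln t$, the $\ln t$ in the denominator cancels and
$$\frac{dI}{da} = \int_{0}^{1} 3 t^{a} \, dt = 3 \left[\frac{t^{a+1}}{a+1}\right]_0^1 = \frac{3}{a + 1}.$$

Integrating with respect to $a$ gives $I(a) = \log{\left(\frac{\left(a + 1\right)^{3}}{343} \right)} + C$.

At $a = 6$ the integrand is identically $0$, so $I(6) = 0$. The closed form gives $0$, hence $C = 0$.

Setting $a = \frac{3}{5}$:
$$I = \log{\left(\frac{512}{42875} \right)}.$$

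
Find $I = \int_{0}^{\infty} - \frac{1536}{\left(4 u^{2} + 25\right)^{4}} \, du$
$- \frac{24 \pi}{15625}$

Recall the elementary integral
$$J(a) = \int_{0}^{\infty} - \frac{6}{a^{2} + u^{2}} \, du = - \frac{3 \pi}{a}.$$

Differentiating under the integral sign with respect to $a$,
$$\frac{dJ}{da} = \int_{0}^{\infty} \frac{12 a}{\left(a^{2} + u^{2}\right)^{2}} \, du = \frac{3 \pi}{a^{2}},$$
so $\int_{0}^{\infty} - \frac{6}{\left(a^{2} + u^{2}\right)^{2}} \, du = - \frac{3 \pi}{2 a^{3}}$.

Repeating — each differentiation of $1/(u^2+a^2)^j$ produces $-2ja/(u^2+a^2)^{j+1}$ — and dividing through by $-2ja$ at each step yields, after $3$ differentiations in total,
$$\int_{0}^{\infty} - \frac{6}{\left(a^{2} + u^{2}\right)^{4}} \, du = - \frac{15 \pi}{16 a^{7}}.$$

Setting $a = \frac{5}{2}$:
$$I = - \frac{24 \pi}{15625}.$$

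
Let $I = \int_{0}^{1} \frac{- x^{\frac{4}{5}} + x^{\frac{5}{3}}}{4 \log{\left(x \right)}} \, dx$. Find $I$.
$\log{\left(\frac{\sqrt[4]{120}}{3} \right)}$

Introduce a parameter $a$ in the exponent: let $I(a) = \int_{0}^{1} \frac{- x^{\frac{4}{5}} + x^{a}}{4 \log{\left(x \right)}} \, dx$.

Since $\dfrac{\partial}{\partial a}\,x^{a} = x^{a} \ln x$, the $\ln x$ in the denominator cancels and
$$\frac{dI}{da} = \int_{0}^{1} \frac{1}{4} x^{a} \, dx = \frac{1}{4} \left[\frac{x^{a+1}}{a+1}\right]_0^1 = \frac{1}{4 \left(a + 1\right)}.$$

Integrating with respect to $a$ gives $I(a) = \frac{\log{\left(a + 1 \right)}}{4} - \frac{\log{\left(3 \right)}}{2} + \frac{\log{\left(5 \right)}}{4} + C$.

At $a = \frac{4}{5}$ the integrand is identically $0$, so $I(\frac{4}{5}) = 0$. The closed form gives $0$, hence $C = 0$.

Setting $a = \frac{5}{3}$:
$$I = \log{\left(\frac{\sqrt[4]{120}}{3} \right)}.$$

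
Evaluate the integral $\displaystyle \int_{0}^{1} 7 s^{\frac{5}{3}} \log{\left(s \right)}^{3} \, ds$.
$- \frac{1701}{2048}$

Begin with the known integral
$$J(a) = \int_{0}^{1} 7 s^{a} \, ds = \frac{7}{a + 1}.$$

Differentiating under the integral sign brings down a factor of $\ln s$:
$$\frac{dJ}{da} = \int_{0}^{1} 7 s^{a} \log{\left(s \right)} \, ds = - \frac{7}{\left(a + 1\right)^{2}}.$$

Repeating $3$ times in total — each differentiation brings down another $\ln s$ — gives
$$\frac{d^{3}J}{da^{3}} = \int_{0}^{1} 7 s^{a} \log{\left(s \right)}^{3} \, ds = - \frac{42}{\left(a + 1\right)^{4}},$$
and the integrand here is exactly the target integrand, so $I = - \frac{42}{\left(a + 1\right)^{4}}$.

Setting $a = \frac{5}{3}$:
$$I = - \frac{1701}{2048}.$$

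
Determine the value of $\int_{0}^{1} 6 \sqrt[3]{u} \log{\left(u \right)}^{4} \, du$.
$\frac{2187}{64}$

Start from the elementary integral
$$J(a) = \int_{0}^{1} 6 u^{a} \, du = \frac{6}{a + 1}.$$

Differentiating under the integral sign brings down a factor of $\ln u$:
$$\frac{dJ}{da} = \int_{0}^{1} 6 u^{a} \log{\left(u \right)} \, du = - \frac{6}{\left(a + 1\right)^{2}}.$$

Repeating $4$ times in total — each differentiation brings down another $\ln u$ — gives
$$\frac{d^{4}J}{da^{4}} = \int_{0}^{1} 6 u^{a} \log{\left(u \right)}^{4} \, du = \frac{144}{\left(a + 1\right)^{5}},$$
and the integrand here is exactly the target integrand, so $I = \frac{144}{\left(a + 1\right)^{5}}$.

Setting $a = \frac{1}{3}$:
$$I = \frac{2187}{64}.$$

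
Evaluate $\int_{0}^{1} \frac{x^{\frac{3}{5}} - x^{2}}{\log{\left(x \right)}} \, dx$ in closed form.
$- \log{\left(\frac{15}{8} \right)}$

Introduce a parameter $a$ in the exponent: let $I(a) = \int_{0}^{1} \frac{x^{\frac{3}{5}} - x^{a}}{\log{\left(x \right)}} \, dx$.

Since $\dfrac{\partial}{\partial a}\,x^{a} = x^{a} \ln x$, the $\ln x$ in the denominator cancels and
$$\frac{dI}{da} = \int_{0}^{1} -1 x^{a} \, dx = -1 \left[\frac{x^{a+1}}{a+1}\right]_0^1 = - \frac{1}{a + 1}.$$

Integrating with respect to $a$ gives $I(a) = - \log{\left(\frac{5 a}{8} + \frac{5}{8} \right)} + C$.

At $a = \frac{3}{5}$ the integrand is identically $0$, so $I(\frac{3}{5}) = 0$. The closed form gives $0$, hence $C = 0$.

Setting $a = 2$:
$$I = - \log{\left(\frac{15}{8} \right)}.$$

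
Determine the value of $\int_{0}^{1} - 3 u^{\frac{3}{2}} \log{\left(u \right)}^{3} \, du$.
$\frac{288}{625}$

Start from the elementary integral
$$J(a) = \int_{0}^{1} - 3 u^{a} \, du = - \frac{3}{a + 1}.$$

Differentiating under the integral sign brings down a factor of $\ln u$:
$$\frac{dJ}{da} = \int_{0}^{1} - 3 u^{a} \log{\left(u \right)} \, du = \frac{3}{\left(a + 1\right)^{2}}.$$

Repeating $3$ times in total — each differentiation brings down another $\ln u$ — gives
$$\frac{d^{3}J}{da^{3}} = \int_{0}^{1} - 3 u^{a} \log{\left(u \right)}^{3} \, du = \frac{18}{\left(a + 1\right)^{4}},$$
and the integrand here is exactly the target integrand, so $I = \frac{18}{\left(a + 1\right)^{4}}$.

Setting $a = \frac{3}{2}$:
$$I = \frac{288}{625}.$$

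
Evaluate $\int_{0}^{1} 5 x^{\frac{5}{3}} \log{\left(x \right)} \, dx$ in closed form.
$- \frac{45}{64}$

Begin with the known integral
$$J(a) = \int_{0}^{1} 5 x^{a} \, dx = \frac{5}{a + 1}.$$

Differentiating under the integral sign brings down a factor of $\ln x$:
$$\frac{dJ}{da} = \int_{0}^{1} 5 x^{a} \log{\left(x \right)} \, dx = - \frac{5}{\left(a + 1\right)^{2}}.$$

The integral on the left is $I$, so $I = - \frac{5}{\left(a + 1\right)^{2}}$.

Setting $a = \frac{5}{3}$:
$$I = - \frac{45}{64}.$$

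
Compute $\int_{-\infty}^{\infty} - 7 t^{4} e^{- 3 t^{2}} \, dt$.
$- \frac{7 \sqrt{3} \sqrt{\pi}}{36}$

Begin with the known integral
$$J(a) = \int_{-\infty}^{\infty} - 7 e^{- a t^{2}} \, dt = - \frac{7 \sqrt{\pi}}{\sqrt{a}}.$$

Differentiating under the integral sign brings down a factor of $(-t^2)$:
$$\frac{dJ}{da} = \int_{-\infty}^{\infty} 7 t^{2} e^{- a t^{2}} \, dt = \frac{7 \sqrt{\pi}}{2 a^{\frac{3}{2}}}.$$

Repeating twice in total — each differentiation brings down another $(-t^2)$ — gives
$$\frac{d^{2}J}{da^{2}} = \int_{-\infty}^{\infty} - 7 t^{4} e^{- a t^{2}} \, dt = - \frac{21 \sqrt{\pi}}{4 a^{\frac{5}{2}}},$$
and the integrand here is exactly the target integrand, so $I = - \frac{21 \sqrt{\pi}}{4 a^{\frac{5}{2}}}$.

Setting $a = 3$:
$$I = - \frac{7 \sqrt{3} \sqrt{\pi}}{36}.$$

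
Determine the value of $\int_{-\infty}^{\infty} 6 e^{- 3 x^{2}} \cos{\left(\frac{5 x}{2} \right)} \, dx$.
$\frac{2 \sqrt{3} \sqrt{\pi}}{e^{\frac{25}{48}}}$

Treat the cosine frequency as a parameter and define $I(b) = \int_{-\infty}^{\infty} 6 e^{- 3 x^{2}} \cos{\left(b x \right)} \, dx$.

Differentiating under the integral sign,
$$I'(b) = \int_{-\infty}^{\infty} - 6 x e^{- 3 x^{2}} \sin{\left(b x \right)} \, dx.$$

Integrate $\int_{-\infty}^{\infty} x \sin(b x)\, e^{- 3 x^{2}}\, dx$ by parts with $u = \sin(b x)$ and $dv = x\, e^{- 3 x^{2}}\, dx$, giving $v = - \frac{e^{- 3 x^{2}}}{6}$. The boundary term vanishes and
$$\int_{-\infty}^{\infty} x \sin(b x)\, e^{- 3 x^{2}}\, dx = \frac{b}{6} \int_{-\infty}^{\infty} \cos(b x)\, e^{- 3 x^{2}}\, dx,$$
so $I'(b) = - \frac{b}{6}\, I(b)$.

This is a separable first-order ODE; solving with the initial condition $I(0) = \int_{-\infty}^{\infty} 6 e^{- 3 x^{2}}\,dx = 2 \sqrt{3} \sqrt{\pi}$ gives
$$I(b) = 2 \sqrt{3} \sqrt{\pi} e^{- \frac{b^{2}}{12}}.$$

Setting $b = \frac{5}{2}$:
$$I = \frac{2 \sqrt{3} \sqrt{\pi}}{e^{\frac{25}{48}}}.$$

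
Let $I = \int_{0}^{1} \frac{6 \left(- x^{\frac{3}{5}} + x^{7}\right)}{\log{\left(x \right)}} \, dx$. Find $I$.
$\log{\left(15625 \right)}$

Replace the exponent $\frac{3}{5}$ by a parameter $a$: let $I(a) = \int_{0}^{1} \frac{6 \left(x^{7} - x^{a}\right)}{\log{\left(x \right)}} \, dx$.

Since $\dfrac{\partial}{\partial a}\,x^{a} = x^{a} \ln x$, the $\ln x$ in the denominator cancels and
$$\frac{dI}{da} = \int_{0}^{1} -6 x^{a} \, dx = -6 \left[\frac{x^{a+1}}{a+1}\right]_0^1 = - \frac{6}{a + 1}.$$

Integrating with respect to $a$ gives $I(a) = - \log{\left(\frac{\left(a + 1\right)^{6}}{262144} \right)} + C$.

At $a = 7$ the integrand is identically $0$, so $I(7) = 0$. The closed form gives $0$, hence $C = 0$.

Setting $a = \frac{3}{5}$:
$$I = \log{\left(15625 \right)}.$$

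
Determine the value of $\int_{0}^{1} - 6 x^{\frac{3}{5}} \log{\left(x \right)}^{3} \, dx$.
$\frac{5625}{1024}$

Consider the simpler parametrised integral
$$J(a) = \int_{0}^{1} - 6 x^{a} \, dx = - \frac{6}{a + 1}.$$

Differentiating under the integral sign brings down a factor of $\ln x$:
$$\frac{dJ}{da} = \int_{0}^{1} - 6 x^{a} \log{\left(x \right)} \, dx = \frac{6}{\left(a + 1\right)^{2}}.$$

Repeating $3$ times in total — each differentiation brings down another $\ln x$ — gives
$$\frac{d^{3}J}{da^{3}} = \int_{0}^{1} - 6 x^{a} \log{\left(x \right)}^{3} \, dx = \frac{36}{\left(a + 1\right)^{4}},$$
and the integrand here is exactly the target integrand, so $I = \frac{36}{\left(a + 1\right)^{4}}$.

Setting $a = \frac{3}{5}$:
$$I = \frac{5625}{1024}.$$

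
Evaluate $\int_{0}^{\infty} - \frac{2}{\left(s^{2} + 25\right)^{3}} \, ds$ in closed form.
$- \frac{3 \pi}{25000}$

Recall the elementary integral
$$J(a) = \int_{0}^{\infty} - \frac{2}{a^{2} + s^{2}} \, ds = - \frac{\pi}{a}.$$

Differentiating under the integral sign with respect to $a$,
$$\frac{dJ}{da} = \int_{0}^{\infty} \frac{4 a}{\left(a^{2} + s^{2}\right)^{2}} \, ds = \frac{\pi}{a^{2}},$$
so $\int_{0}^{\infty} - \frac{2}{\left(a^{2} + s^{2}\right)^{2}} \, ds = - \frac{\pi}{2 a^{3}}$.

Repeating — each differentiation of $1/(s^2+a^2)^j$ produces $-2ja/(s^2+a^2)^{j+1}$ — and dividing through by $-2ja$ at each step yields, after $2$ differentiations in total,
$$\int_{0}^{\infty} - \frac{2}{\left(a^{2} + s^{2}\right)^{3}} \, ds = - \frac{3 \pi}{8 a^{5}}.$$

Setting $a = 5$:
$$I = - \frac{3 \pi}{25000}.$$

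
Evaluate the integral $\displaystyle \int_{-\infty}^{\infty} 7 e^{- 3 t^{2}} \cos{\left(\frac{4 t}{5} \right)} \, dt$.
$\frac{7 \sqrt{3} \sqrt{\pi}}{3 e^{\frac{4}{75}}}$

Let $b$ denote the cosine frequency and define $I(b) = \int_{-\infty}^{\infty} 7 e^{- 3 t^{2}} \cos{\left(b t \right)} \, dt$.

Differentiating under the integral sign,
$$I'(b) = \int_{-\infty}^{\infty} - 7 t e^{- 3 t^{2}} \sin{\left(b t \right)} \, dt.$$

Integrate $\int_{-\infty}^{\infty} t \sin(b t)\, e^{- 3 t^{2}}\, dt$ by parts with $u = \sin(b t)$ and $dv = t\, e^{- 3 t^{2}}\, dt$, giving $v = - \frac{e^{- 3 t^{2}}}{6}$. The boundary term vanishes and
$$\int_{-\infty}^{\infty} t \sin(b t)\, e^{- 3 t^{2}}\, dt = \frac{b}{6} \int_{-\infty}^{\infty} \cos(b t)\, e^{- 3 t^{2}}\, dt,$$
so $I'(b) = - \frac{b}{6}\, I(b)$.

This is a separable first-order ODE; solving with the initial condition $I(0) = \int_{-\infty}^{\infty} 7 e^{- 3 t^{2}}\,dt = \frac{7 \sqrt{3} \sqrt{\pi}}{3}$ gives
$$I(b) = \frac{7 \sqrt{3} \sqrt{\pi} e^{- \frac{b^{2}}{12}}}{3}.$$

Setting $b = \frac{4}{5}$:
$$I = \frac{7 \sqrt{3} \sqrt{\pi}}{3 e^{\frac{4}{75}}}.$$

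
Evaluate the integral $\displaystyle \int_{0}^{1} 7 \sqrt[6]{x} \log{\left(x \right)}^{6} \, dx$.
$\frac{201553920}{117649}$

Begin with the known integral
$$J(a) = \int_{0}^{1} 7 x^{a} \, dx = \frac{7}{a + 1}.$$

Differentiating under the integral sign brings down a factor of $\ln x$:
$$\frac{dJ}{da} = \int_{0}^{1} 7 x^{a} \log{\left(x \right)} \, dx = - \frac{7}{\left(a + 1\right)^{2}}.$$

Repeating $6$ times in total — each differentiation brings down another $\ln x$ — gives
$$\frac{d^{6}J}{da^{6}} = \int_{0}^{1} 7 x^{a} \log{\left(x \right)}^{6} \, dx = \frac{5040}{\left(a + 1\right)^{7}},$$
and the integrand here is exactly the target integrand, so $I = \frac{5040}{\left(a + 1\right)^{7}}$.

Setting $a = \frac{1}{6}$:
$$I = \frac{201553920}{117649}.$$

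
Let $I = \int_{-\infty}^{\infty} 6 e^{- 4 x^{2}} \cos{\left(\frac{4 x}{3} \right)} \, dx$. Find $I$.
$\frac{3 \sqrt{\pi}}{e^{\frac{1}{9}}}$

Treat the cosine frequency as a parameter and define $I(b) = \int_{-\infty}^{\infty} 6 e^{- 4 x^{2}} \cos{\left(b x \right)} \, dx$.

Differentiating under the integral sign,
$$I'(b) = \int_{-\infty}^{\infty} - 6 x e^{- 4 x^{2}} \sin{\left(b x \right)} \, dx.$$

Integrate $\int_{-\infty}^{\infty} x \sin(b x)\, e^{- 4 x^{2}}\, dx$ by parts with $u = \sin(b x)$ and $dv = x\, e^{- 4 x^{2}}\, dx$, giving $v = - \frac{e^{- 4 x^{2}}}{8}$. The boundary term vanishes and
$$\int_{-\infty}^{\infty} x \sin(b x)\, e^{- 4 x^{2}}\, dx = \frac{b}{8} \int_{-\infty}^{\infty} \cos(b x)\, e^{- 4 x^{2}}\, dx,$$
so $I'(b) = - \frac{b}{8}\, I(b)$.

This is a separable first-order ODE; solving with the initial condition $I(0) = \int_{-\infty}^{\infty} 6 e^{- 4 x^{2}}\,dx = 3 \sqrt{\pi}$ gives
$$I(b) = 3 \sqrt{\pi} e^{- \frac{b^{2}}{16}}.$$

Setting $b = \frac{4}{3}$:
$$I = \frac{3 \sqrt{\pi}}{e^{\frac{1}{9}}}.$$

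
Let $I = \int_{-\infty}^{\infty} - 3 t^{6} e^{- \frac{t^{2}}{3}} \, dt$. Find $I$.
$- \frac{1215 \sqrt{3} \sqrt{\pi}}{8}$

Start from the elementary integral
$$J(a) = \int_{-\infty}^{\infty} - 3 e^{- a t^{2}} \, dt = - \frac{3 \sqrt{\pi}}{\sqrt{a}}.$$

Differentiating under the integral sign brings down a factor of $(-t^2)$:
$$\frac{dJ}{da} = \int_{-\infty}^{\infty} 3 t^{2} e^{- a t^{2}} \, dt = \frac{3 \sqrt{\pi}}{2 a^{\frac{3}{2}}}.$$

Repeating $3$ times in total — each differentiation brings down another $(-t^2)$ — gives
$$\frac{d^{3}J}{da^{3}} = \int_{-\infty}^{\infty} 3 t^{6} e^{- a t^{2}} \, dt = \frac{45 \sqrt{\pi}}{8 a^{\frac{7}{2}}},$$
and the integrand here is $(-1)^{3}$ times the target integrand, so $I = (-1)^{3}\,\frac{d^{3}J}{da^{3}} = - \frac{45 \sqrt{\pi}}{8 a^{\frac{7}{2}}}$.

Setting $a = \frac{1}{3}$:
$$I = - \frac{1215 \sqrt{3} \sqrt{\pi}}{8}.$$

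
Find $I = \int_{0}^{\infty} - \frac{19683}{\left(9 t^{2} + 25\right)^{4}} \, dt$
$- \frac{6561 \pi}{500000}$

Start from the standard arctangent integral
$$J(a) = \int_{0}^{\infty} - \frac{3}{a^{2} + t^{2}} \, dt = - \frac{3 \pi}{2 a}.$$

Differentiating under the integral sign with respect to $a$,
$$\frac{dJ}{da} = \int_{0}^{\infty} \frac{6 a}{\left(a^{2} + t^{2}\right)^{2}} \, dt = \frac{3 \pi}{2 a^{2}},$$
so $\int_{0}^{\infty} - \frac{3}{\left(a^{2} + t^{2}\right)^{2}} \, dt = - \frac{3 \pi}{4 a^{3}}$.

Repeating — each differentiation of $1/(t^2+a^2)^j$ produces $-2ja/(t^2+a^2)^{j+1}$ — and dividing through by $-2ja$ at each step yields, after $3$ differentiations in total,
$$\int_{0}^{\infty} - \frac{3}{\left(a^{2} + t^{2}\right)^{4}} \, dt = - \frac{15 \pi}{32 a^{7}}.$$

Setting $a = \frac{5}{3}$:
$$I = - \frac{6561 \pi}{500000}.$$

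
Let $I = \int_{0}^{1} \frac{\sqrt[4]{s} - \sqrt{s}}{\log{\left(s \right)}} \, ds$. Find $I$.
$\log{\left(\frac{5}{6} \right)}$

Replace the exponent $\frac{1}{4}$ by a parameter $a$: let $I(a) = \int_{0}^{1} \frac{- \sqrt{s} + s^{a}}{\log{\left(s \right)}} \, ds$.

Since $\dfrac{\partial}{\partial a}\,s^{a} = s^{a} \ln s$, the $\ln s$ in the denominator cancels and
$$\frac{dI}{da} = \int_{0}^{1} s^{a} \, ds = \left[\frac{s^{a+1}}{a+1}\right]_0^1 = \frac{1}{a + 1}.$$

Integrating with respect to $a$ gives $I(a) = \log{\left(\frac{2 a}{3} + \frac{2}{3} \right)} + C$.

At $a = \frac{1}{2}$ the integrand is identically $0$, so $I(\frac{1}{2}) = 0$. The closed form gives $0$, hence $C = 0$.

Setting $a = \frac{1}{4}$:
$$I = \log{\left(\frac{5}{6} \right)}.$$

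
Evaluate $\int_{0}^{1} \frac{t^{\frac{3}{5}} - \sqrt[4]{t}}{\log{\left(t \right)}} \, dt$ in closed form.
$- \log{\left(\frac{25}{32} \right)}$

Consider the one-parameter family: let $I(a) = \int_{0}^{1} \frac{t^{\frac{3}{5}} - t^{a}}{\log{\left(t \right)}} \, dt$.

Since $\dfrac{\partial}{\partial a}\,t^{a} = t^{a} \ln t$, the $\ln t$ in the denominator cancels and
$$\frac{dI}{da} = \int_{0}^{1} -1 t^{a} \, dt = -1 \left[\frac{t^{a+1}}{a+1}\right]_0^1 = - \frac{1}{a + 1}.$$

Integrating with respect to $a$ gives $I(a) = - \log{\left(\frac{5 a}{8} + \frac{5}{8} \right)} + C$.

At $a = \frac{3}{5}$ the integrand is identically $0$, so $I(\frac{3}{5}) = 0$. The closed form gives $0$, hence $C = 0$.

Setting $a = \frac{1}{4}$:
$$I = - \log{\left(\frac{25}{32} \right)}.$$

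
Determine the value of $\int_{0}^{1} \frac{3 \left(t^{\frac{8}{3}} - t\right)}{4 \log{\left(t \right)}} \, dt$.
$\log{\left(\frac{11^{\frac{3}{4}} \sqrt[4]{6}}{6} \right)}$

Introduce a parameter $a$ in the exponent: let $I(a) = \int_{0}^{1} \frac{3 \left(t^{\frac{8}{3}} - t^{a}\right)}{4 \log{\left(t \right)}} \, dt$.

Since $\dfrac{\partial}{\partial a}\,t^{a} = t^{a} \ln t$, the $\ln t$ in the denominator cancels and
$$\frac{dI}{da} = \int_{0}^{1} - \frac{3}{4} t^{a} \, dt = - \frac{3}{4} \left[\frac{t^{a+1}}{a+1}\right]_0^1 = - \frac{3}{4 a + 4}.$$

Integrating with respect to $a$ gives $I(a) = - \frac{3 \log{\left(a + 1 \right)}}{4} - \frac{3 \log{\left(3 \right)}}{4} + \frac{3 \log{\left(11 \right)}}{4} + C$.

At $a = \frac{8}{3}$ the integrand is identically $0$, so $I(\frac{8}{3}) = 0$. The closed form gives $0$, hence $C = 0$.

Setting $a = 1$:
$$I = \log{\left(\frac{11^{\frac{3}{4}} \sqrt[4]{6}}{6} \right)}.$$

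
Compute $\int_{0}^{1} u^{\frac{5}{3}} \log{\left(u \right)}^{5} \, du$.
$- \frac{10935}{32768}$

Start from the elementary integral
$$J(a) = \int_{0}^{1} u^{a} \, du = \frac{1}{a + 1}.$$

Differentiating under the integral sign brings down a factor of $\ln u$:
$$\frac{dJ}{da} = \int_{0}^{1} u^{a} \log{\left(u \right)} \, du = - \frac{1}{\left(a + 1\right)^{2}}.$$

Repeating $5$ times in total — each differentiation brings down another $\ln u$ — gives
$$\frac{d^{5}J}{da^{5}} = \int_{0}^{1} u^{a} \log{\left(u \right)}^{5} \, du = - \frac{120}{\left(a + 1\right)^{6}},$$
and the integrand here is exactly the target integrand, so $I = - \frac{120}{\left(a + 1\right)^{6}}$.

Setting $a = \frac{5}{3}$:
$$I = - \frac{10935}{32768}.$$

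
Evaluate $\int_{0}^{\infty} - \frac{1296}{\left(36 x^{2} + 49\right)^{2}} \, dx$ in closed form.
$- \frac{54 \pi}{343}$

Recall the elementary integral
$$J(a) = \int_{0}^{\infty} - \frac{1}{a^{2} + x^{2}} \, dx = - \frac{\pi}{2 a}.$$

Differentiating under the integral sign with respect to $a$,
$$\frac{dJ}{da} = \int_{0}^{\infty} \frac{2 a}{\left(a^{2} + x^{2}\right)^{2}} \, dx = \frac{\pi}{2 a^{2}},$$
so $\int_{0}^{\infty} - \frac{1}{\left(a^{2} + x^{2}\right)^{2}} \, dx = - \frac{\pi}{4 a^{3}}$.

Setting $a = \frac{7}{6}$:
$$I = - \frac{54 \pi}{343}.$$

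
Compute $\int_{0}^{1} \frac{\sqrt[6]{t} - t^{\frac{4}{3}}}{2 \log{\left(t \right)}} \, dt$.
$- \frac{\log{\left(6 \right)}}{2} + \frac{\log{\left(3 \right)}}{2}$

Consider the one-parameter family: let $I(a) = \int_{0}^{1} \frac{\sqrt[6]{t} - t^{a}}{2 \log{\left(t \right)}} \, dt$.

Since $\dfrac{\partial}{\partial a}\,t^{a} = t^{a} \ln t$, the $\ln t$ in the denominator cancels and
$$\frac{dI}{da} = \int_{0}^{1} - \frac{1}{2} t^{a} \, dt = - \frac{1}{2} \left[\frac{t^{a+1}}{a+1}\right]_0^1 = - \frac{1}{2 a + 2}.$$

Integrating with respect to $a$ gives $I(a) = - \frac{\log{\left(a + 1 \right)}}{2} - \frac{\log{\left(6 \right)}}{2} + \frac{\log{\left(7 \right)}}{2} + C$.

At $a = \frac{1}{6}$ the integrand is identically $0$, so $I(\frac{1}{6}) = 0$. The closed form gives $0$, hence $C = 0$.

Setting $a = \frac{4}{3}$:
$$I = - \frac{\log{\left(6 \right)}}{2} + \frac{\log{\left(3 \right)}}{2}.$$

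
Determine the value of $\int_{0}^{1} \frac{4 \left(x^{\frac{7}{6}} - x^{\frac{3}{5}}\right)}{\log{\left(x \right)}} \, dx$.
$- \log{\left(\frac{5308416}{17850625} \right)}$

Consider the one-parameter family: let $I(a) = \int_{0}^{1} \frac{4 \left(x^{\frac{7}{6}} - x^{a}\right)}{\log{\left(x \right)}} \, dx$.

Since $\dfrac{\partial}{\partial a}\,x^{a} = x^{a} \ln x$, the $\ln x$ in the denominator cancels and
$$\frac{dI}{da} = \int_{0}^{1} -4 x^{a} \, dx = -4 \left[\frac{x^{a+1}}{a+1}\right]_0^1 = - \frac{4}{a + 1}.$$

Integrating with respect to $a$ gives $I(a) = - \log{\left(\frac{1296 \left(a + 1\right)^{4}}{28561} \right)} + C$.

At $a = \frac{7}{6}$ the integrand is identically $0$, so $I(\frac{7}{6}) = 0$. The closed form gives $0$, hence $C = 0$.

Setting $a = \frac{3}{5}$:
$$I = - \log{\left(\frac{5308416}{17850625} \right)}.$$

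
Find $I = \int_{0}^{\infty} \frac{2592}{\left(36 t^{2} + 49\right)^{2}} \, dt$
$\frac{108 \pi}{343}$

Recall the elementary integral
$$J(a) = \int_{0}^{\infty} \frac{2}{a^{2} + t^{2}} \, dt = \frac{\pi}{a}.$$

Differentiating under the integral sign with respect to $a$,
$$\frac{dJ}{da} = \int_{0}^{\infty} - \frac{4 a}{\left(a^{2} + t^{2}\right)^{2}} \, dt = - \frac{\pi}{a^{2}},$$
so $\int_{0}^{\infty} \frac{2}{\left(a^{2} + t^{2}\right)^{2}} \, dt = \frac{\pi}{2 a^{3}}$.

Setting $a = \frac{7}{6}$:
$$I = \frac{108 \pi}{343}.$$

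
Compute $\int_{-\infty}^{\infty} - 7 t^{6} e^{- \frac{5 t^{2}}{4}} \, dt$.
$- \frac{336 \sqrt{5} \sqrt{\pi}}{125}$

Start from the elementary integral
$$J(a) = \int_{-\infty}^{\infty} - 7 e^{- a t^{2}} \, dt = - \frac{7 \sqrt{\pi}}{\sqrt{a}}.$$

Differentiating under the integral sign brings down a factor of $(-t^2)$:
$$\frac{dJ}{da} = \int_{-\infty}^{\infty} 7 t^{2} e^{- a t^{2}} \, dt = \frac{7 \sqrt{\pi}}{2 a^{\frac{3}{2}}}.$$

Repeating $3$ times in total — each differentiation brings down another $(-t^2)$ — gives
$$\frac{d^{3}J}{da^{3}} = \int_{-\infty}^{\infty} 7 t^{6} e^{- a t^{2}} \, dt = \frac{105 \sqrt{\pi}}{8 a^{\frac{7}{2}}},$$
and the integrand here is $(-1)^{3}$ times the target integrand, so $I = (-1)^{3}\,\frac{d^{3}J}{da^{3}} = - \frac{105 \sqrt{\pi}}{8 a^{\frac{7}{2}}}$.

Setting $a = \frac{5}{4}$:
$$I = - \frac{336 \sqrt{5} \sqrt{\pi}}{125}.$$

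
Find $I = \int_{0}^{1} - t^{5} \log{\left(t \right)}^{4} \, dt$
$- \frac{1}{324}$

Begin with the known integral
$$J(a) = \int_{0}^{1} - t^{a} \, dt = - \frac{1}{a + 1}.$$

Differentiating under the integral sign brings down a factor of $\ln t$:
$$\frac{dJ}{da} = \int_{0}^{1} - t^{a} \log{\left(t \right)} \, dt = \frac{1}{\left(a + 1\right)^{2}}.$$

Repeating $4$ times in total — each differentiation brings down another $\ln t$ — gives
$$\frac{d^{4}J}{da^{4}} = \int_{0}^{1} - t^{a} \log{\left(t \right)}^{4} \, dt = - \frac{24}{\left(a + 1\right)^{5}},$$
and the integrand here is exactly the target integrand, so $I = - \frac{24}{\left(a + 1\right)^{5}}$.

Setting $a = 5$:
$$I = - \frac{1}{324}.$$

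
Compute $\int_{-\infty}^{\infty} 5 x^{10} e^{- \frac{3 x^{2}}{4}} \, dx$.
$\frac{11200 \sqrt{3} \sqrt{\pi}}{27}$

Consider the simpler parametrised integral
$$J(a) = \int_{-\infty}^{\infty} 5 e^{- a x^{2}} \, dx = \frac{5 \sqrt{\pi}}{\sqrt{a}}.$$

Differentiating under the integral sign brings down a factor of $(-x^2)$:
$$\frac{dJ}{da} = \int_{-\infty}^{\infty} - 5 x^{2} e^{- a x^{2}} \, dx = - \frac{5 \sqrt{\pi}}{2 a^{\frac{3}{2}}}.$$

Repeating $5$ times in total — each differentiation brings down another $(-x^2)$ — gives
$$\frac{d^{5}J}{da^{5}} = \int_{-\infty}^{\infty} - 5 x^{10} e^{- a x^{2}} \, dx = - \frac{4725 \sqrt{\pi}}{32 a^{\frac{11}{2}}},$$
and the integrand here is $(-1)^{5}$ times the target integrand, so $I = (-1)^{5}\,\frac{d^{5}J}{da^{5}} = \frac{4725 \sqrt{\pi}}{32 a^{\frac{11}{2}}}$.

Setting $a = \frac{3}{4}$:
$$I = \frac{11200 \sqrt{3} \sqrt{\pi}}{27}.$$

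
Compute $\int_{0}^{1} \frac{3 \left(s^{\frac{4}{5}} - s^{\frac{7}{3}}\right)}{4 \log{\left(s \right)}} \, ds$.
$\log{\left(\frac{9 \sqrt{5} \sqrt[4]{6}}{50} \right)}$

Replace the exponent $\frac{4}{5}$ by a parameter $a$: let $I(a) = \int_{0}^{1} \frac{3 \left(- s^{\frac{7}{3}} + s^{a}\right)}{4 \log{\left(s \right)}} \, ds$.

Since $\dfrac{\partial}{\partial a}\,s^{a} = s^{a} \ln s$, the $\ln s$ in the denominator cancels and
$$\frac{dI}{da} = \int_{0}^{1} \frac{3}{4} s^{a} \, ds = \frac{3}{4} \left[\frac{s^{a+1}}{a+1}\right]_0^1 = \frac{3}{4 \left(a + 1\right)}.$$

Integrating with respect to $a$ gives $I(a) = \log{\left(\frac{\sqrt[4]{10} \cdot 3^{\frac{3}{4}} \left(a + 1\right)^{\frac{3}{4}}}{10} \right)} + C$.

At $a = \frac{7}{3}$ the integrand is identically $0$, so $I(\frac{7}{3}) = 0$. The closed form gives $0$, hence $C = 0$.

Setting $a = \frac{4}{5}$:
$$I = \log{\left(\frac{9 \sqrt{5} \sqrt[4]{6}}{50} \right)}.$$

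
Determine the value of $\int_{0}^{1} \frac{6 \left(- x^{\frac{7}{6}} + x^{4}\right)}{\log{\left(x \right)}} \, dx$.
$\log{\left(\frac{729000000}{4826809} \right)}$

Introduce a parameter $a$ in the exponent: let $I(a) = \int_{0}^{1} \frac{6 \left(- x^{\frac{7}{6}} + x^{a}\right)}{\log{\left(x \right)}} \, dx$.

Since $\dfrac{\partial}{\partial a}\,x^{a} = x^{a} \ln x$, the $\ln x$ in the denominator cancels and
$$\frac{dI}{da} = \int_{0}^{1} 6 x^{a} \, dx = 6 \left[\frac{x^{a+1}}{a+1}\right]_0^1 = \frac{6}{a + 1}.$$

Integrating with respect to $a$ gives $I(a) = \log{\left(\frac{46656 \left(a + 1\right)^{6}}{4826809} \right)} + C$.

At $a = \frac{7}{6}$ the integrand is identically $0$, so $I(\frac{7}{6}) = 0$. The closed form gives $0$, hence $C = 0$.

Setting $a = 4$:
$$I = \log{\left(\frac{729000000}{4826809} \right)}.$$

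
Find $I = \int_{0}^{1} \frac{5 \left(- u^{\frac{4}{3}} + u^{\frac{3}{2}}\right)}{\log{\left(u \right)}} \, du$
$- \log{\left(\frac{537824}{759375} \right)}$

Consider the one-parameter family: let $I(a) = \int_{0}^{1} \frac{5 \left(u^{\frac{3}{2}} - u^{a}\right)}{\log{\left(u \right)}} \, du$.

Since $\dfrac{\partial}{\partial a}\,u^{a} = u^{a} \ln u$, the $\ln u$ in the denominator cancels and
$$\frac{dI}{da} = \int_{0}^{1} -5 u^{a} \, du = -5 \left[\frac{u^{a+1}}{a+1}\right]_0^1 = - \frac{5}{a + 1}.$$

Integrating with respect to $a$ gives $I(a) = - \log{\left(\frac{32 \left(a + 1\right)^{5}}{3125} \right)} + C$.

At $a = \frac{3}{2}$ the integrand is identically $0$, so $I(\frac{3}{2}) = 0$. The closed form gives $0$, hence $C = 0$.

Setting $a = \frac{4}{3}$:
$$I = - \log{\left(\frac{537824}{759375} \right)}.$$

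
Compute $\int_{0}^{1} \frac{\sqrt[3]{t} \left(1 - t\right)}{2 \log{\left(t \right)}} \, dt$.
$- \frac{\log{\left(7 \right)}}{2} + \log{\left(2 \right)}$

Consider the one-parameter family: let $I(a) = \int_{0}^{1} \frac{- t^{\frac{4}{3}} + t^{a}}{2 \log{\left(t \right)}} \, dt$.

Since $\dfrac{\partial}{\partial a}\,t^{a} = t^{a} \ln t$, the $\ln t$ in the denominator cancels and
$$\frac{dI}{da} = \int_{0}^{1} \frac{1}{2} t^{a} \, dt = \frac{1}{2} \left[\frac{t^{a+1}}{a+1}\right]_0^1 = \frac{1}{2 \left(a + 1\right)}.$$

Integrating with respect to $a$ gives $I(a) = \log{\left(\frac{\sqrt{21} \sqrt{a + 1}}{7} \right)} + C$.

At $a = \frac{4}{3}$ the integrand is identically $0$, so $I(\frac{4}{3}) = 0$. The closed form gives $0$, hence $C = 0$.

Setting $a = \frac{1}{3}$:
$$I = - \frac{\log{\left(7 \right)}}{2} + \log{\left(2 \right)}.$$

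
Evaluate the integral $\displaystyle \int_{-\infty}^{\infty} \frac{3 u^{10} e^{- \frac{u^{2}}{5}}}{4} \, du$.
$\frac{8859375 \sqrt{5} \sqrt{\pi}}{128}$

Start from the elementary integral
$$J(a) = \int_{-\infty}^{\infty} \frac{3 e^{- a u^{2}}}{4} \, du = \frac{3 \sqrt{\pi}}{4 \sqrt{a}}.$$

Differentiating under the integral sign brings down a factor of $(-u^2)$:
$$\frac{dJ}{da} = \int_{-\infty}^{\infty} - \frac{3 u^{2} e^{- a u^{2}}}{4} \, du = - \frac{3 \sqrt{\pi}}{8 a^{\frac{3}{2}}}.$$

Repeating $5$ times in total — each differentiation brings down another $(-u^2)$ — gives
$$\frac{d^{5}J}{da^{5}} = \int_{-\infty}^{\infty} - \frac{3 u^{10} e^{- a u^{2}}}{4} \, du = - \frac{2835 \sqrt{\pi}}{128 a^{\frac{11}{2}}},$$
and the integrand here is $(-1)^{5}$ times the target integrand, so $I = (-1)^{5}\,\frac{d^{5}J}{da^{5}} = \frac{2835 \sqrt{\pi}}{128 a^{\frac{11}{2}}}$.

Setting $a = \frac{1}{5}$:
$$I = \frac{8859375 \sqrt{5} \sqrt{\pi}}{128}.$$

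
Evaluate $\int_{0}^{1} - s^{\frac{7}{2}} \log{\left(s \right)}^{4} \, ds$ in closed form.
$- \frac{256}{19683}$

Consider the simpler parametrised integral
$$J(a) = \int_{0}^{1} - s^{a} \, ds = - \frac{1}{a + 1}.$$

Differentiating under the integral sign brings down a factor of $\ln s$:
$$\frac{dJ}{da} = \int_{0}^{1} - s^{a} \log{\left(s \right)} \, ds = \frac{1}{\left(a + 1\right)^{2}}.$$

Repeating $4$ times in total — each differentiation brings down another $\ln s$ — gives
$$\frac{d^{4}J}{da^{4}} = \int_{0}^{1} - s^{a} \log{\left(s \right)}^{4} \, ds = - \frac{24}{\left(a + 1\right)^{5}},$$
and the integrand here is exactly the target integrand, so $I = - \frac{24}{\left(a + 1\right)^{5}}$.

Setting $a = \frac{7}{2}$:
$$I = - \frac{256}{19683}.$$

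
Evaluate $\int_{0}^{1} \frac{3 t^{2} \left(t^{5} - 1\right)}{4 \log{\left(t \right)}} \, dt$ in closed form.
$\log{\left(\frac{4 \sqrt[4]{6}}{3} \right)}$

Introduce a parameter $a$ in the exponent: let $I(a) = \int_{0}^{1} \frac{3 \left(t^{7} - t^{a}\right)}{4 \log{\left(t \right)}} \, dt$.

Since $\dfrac{\partial}{\partial a}\,t^{a} = t^{a} \ln t$, the $\ln t$ in the denominator cancels and
$$\frac{dI}{da} = \int_{0}^{1} - \frac{3}{4} t^{a} \, dt = - \frac{3}{4} \left[\frac{t^{a+1}}{a+1}\right]_0^1 = - \frac{3}{4 a + 4}.$$

Integrating with respect to $a$ gives $I(a) = - \frac{3 \log{\left(a + 1 \right)}}{4} + \frac{9 \log{\left(2 \right)}}{4} + C$.

At $a = 7$ the integrand is identically $0$, so $I(7) = 0$. The closed form gives $0$, hence $C = 0$.

Setting $a = 2$:
$$I = \log{\left(\frac{4 \sqrt[4]{6}}{3} \right)}.$$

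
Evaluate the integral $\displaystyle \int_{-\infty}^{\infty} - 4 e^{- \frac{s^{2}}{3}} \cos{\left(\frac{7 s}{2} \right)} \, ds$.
$- \frac{4 \sqrt{3} \sqrt{\pi}}{e^{\frac{147}{16}}}$

Define $I(b) = \int_{-\infty}^{\infty} - 4 e^{- \frac{s^{2}}{3}} \cos{\left(b s \right)} \, ds$.

Differentiating under the integral sign,
$$I'(b) = \int_{-\infty}^{\infty} 4 s e^{- \frac{s^{2}}{3}} \sin{\left(b s \right)} \, ds.$$

Integrate $\int_{-\infty}^{\infty} s \sin(b s)\, e^{- \frac{s^{2}}{3}}\, ds$ by parts with $u = \sin(b s)$ and $dv = s\, e^{- \frac{s^{2}}{3}}\, ds$, giving $v = - \frac{3 e^{- \frac{s^{2}}{3}}}{2}$. The boundary term vanishes and
$$\int_{-\infty}^{\infty} s \sin(b s)\, e^{- \frac{s^{2}}{3}}\, ds = \frac{3 b}{2} \int_{-\infty}^{\infty} \cos(b s)\, e^{- \frac{s^{2}}{3}}\, ds,$$
so $I'(b) = - \frac{3 b}{2}\, I(b)$.

This is a separable first-order ODE; solving with the initial condition $I(0) = \int_{-\infty}^{\infty} - 4 e^{- \frac{s^{2}}{3}}\,ds = - 4 \sqrt{3} \sqrt{\pi}$ gives
$$I(b) = - 4 \sqrt{3} \sqrt{\pi} e^{- \frac{3 b^{2}}{4}}.$$

Setting $b = \frac{7}{2}$:
$$I = - \frac{4 \sqrt{3} \sqrt{\pi}}{e^{\frac{147}{16}}}.$$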